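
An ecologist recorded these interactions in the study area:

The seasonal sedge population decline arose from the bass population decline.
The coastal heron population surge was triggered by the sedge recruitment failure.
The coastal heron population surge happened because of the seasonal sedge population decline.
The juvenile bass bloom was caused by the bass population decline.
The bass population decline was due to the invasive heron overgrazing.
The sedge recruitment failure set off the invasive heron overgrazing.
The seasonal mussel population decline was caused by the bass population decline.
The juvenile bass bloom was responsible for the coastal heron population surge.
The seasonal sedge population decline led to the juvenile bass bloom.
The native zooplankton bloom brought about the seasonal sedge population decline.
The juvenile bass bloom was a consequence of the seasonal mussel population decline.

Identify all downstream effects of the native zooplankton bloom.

the coastal heron population surge, the juvenile bass bloom, the seasonal sedge population decline

Direct effects: the seasonal sedge population decline.
2 steps out: the juvenile bass bloom, the coastal heron population surge.
Not reachable from it: the sedge recruitment failure, the invasive heron overgrazing, the bass population decline, the seasonal mussel population decline.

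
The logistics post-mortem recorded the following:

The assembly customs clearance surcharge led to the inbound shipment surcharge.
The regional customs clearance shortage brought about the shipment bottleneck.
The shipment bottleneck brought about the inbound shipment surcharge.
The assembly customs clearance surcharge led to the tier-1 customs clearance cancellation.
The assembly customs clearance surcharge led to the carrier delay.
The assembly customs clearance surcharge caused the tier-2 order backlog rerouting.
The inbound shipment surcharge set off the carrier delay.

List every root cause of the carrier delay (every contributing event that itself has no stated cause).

Tracing upstream from the carrier delay: the carrier delay ← the inbound shipment surcharge ← the shipment bottleneck ← the regional customs clearance shortage.
A separate upstream branch: the carrier delay ← the assembly customs clearance surcharge.
Each of those chain origins has no stated cause.

the assembly customs clearance surcharge, the regional customs clearance shortage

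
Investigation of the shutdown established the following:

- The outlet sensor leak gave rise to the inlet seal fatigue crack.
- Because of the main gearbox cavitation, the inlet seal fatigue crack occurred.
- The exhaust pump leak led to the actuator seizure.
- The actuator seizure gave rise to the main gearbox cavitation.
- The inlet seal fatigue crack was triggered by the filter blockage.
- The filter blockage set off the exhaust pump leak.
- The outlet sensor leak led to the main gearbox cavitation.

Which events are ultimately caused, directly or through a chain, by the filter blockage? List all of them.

Direct effects: the exhaust pump leak, the inlet seal fatigue crack.
2 steps out: the actuator seizure.
3 steps out: the main gearbox cavitation.
Not reachable from it: the outlet sensor leak.

the actuator seizure, the exhaust pump leak, the inlet seal fatigue crack, the main gearbox cavitation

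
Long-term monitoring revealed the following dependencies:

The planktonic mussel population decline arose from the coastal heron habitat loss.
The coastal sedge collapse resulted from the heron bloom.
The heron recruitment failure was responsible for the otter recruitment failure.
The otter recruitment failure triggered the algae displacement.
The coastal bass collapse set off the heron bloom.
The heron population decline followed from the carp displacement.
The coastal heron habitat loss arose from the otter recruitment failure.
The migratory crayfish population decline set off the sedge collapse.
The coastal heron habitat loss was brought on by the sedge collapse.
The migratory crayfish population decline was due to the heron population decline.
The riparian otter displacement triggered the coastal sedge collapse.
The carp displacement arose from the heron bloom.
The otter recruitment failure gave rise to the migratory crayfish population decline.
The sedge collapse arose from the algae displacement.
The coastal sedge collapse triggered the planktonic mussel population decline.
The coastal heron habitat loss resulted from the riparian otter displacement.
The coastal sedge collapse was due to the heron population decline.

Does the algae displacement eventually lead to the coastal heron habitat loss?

There is a causal chain: the algae displacement → the sedge collapse → the coastal heron habitat loss.

Yes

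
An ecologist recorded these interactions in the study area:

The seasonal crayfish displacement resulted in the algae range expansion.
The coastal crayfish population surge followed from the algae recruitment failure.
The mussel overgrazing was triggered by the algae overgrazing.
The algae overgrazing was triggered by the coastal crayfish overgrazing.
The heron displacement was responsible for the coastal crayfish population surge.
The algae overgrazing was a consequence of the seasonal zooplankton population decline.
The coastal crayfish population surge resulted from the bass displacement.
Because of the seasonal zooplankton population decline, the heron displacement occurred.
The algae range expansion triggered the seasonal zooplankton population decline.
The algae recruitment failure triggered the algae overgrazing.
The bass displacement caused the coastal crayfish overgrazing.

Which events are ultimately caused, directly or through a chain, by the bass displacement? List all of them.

the algae overgrazing, the coastal crayfish overgrazing, the coastal crayfish population surge, the mussel overgrazing

Direct effects: the coastal crayfish overgrazing, the coastal crayfish population surge.
2 steps out: the algae overgrazing.
3 steps out: the mussel overgrazing.
Not reachable from it: the seasonal crayfish displacement, the algae range expansion, the algae recruitment failure, the seasonal zooplankton population decline, the heron displacement.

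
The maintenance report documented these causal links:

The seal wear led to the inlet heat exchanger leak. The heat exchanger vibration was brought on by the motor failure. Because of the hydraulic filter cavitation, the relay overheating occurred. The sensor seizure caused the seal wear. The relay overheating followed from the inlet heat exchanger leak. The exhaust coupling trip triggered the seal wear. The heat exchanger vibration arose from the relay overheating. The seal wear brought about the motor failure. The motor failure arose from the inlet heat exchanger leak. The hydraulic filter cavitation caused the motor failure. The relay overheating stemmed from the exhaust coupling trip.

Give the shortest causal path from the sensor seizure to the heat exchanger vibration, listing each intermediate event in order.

the sensor seizure → the seal wear → the motor failure → the heat exchanger vibration

the sensor seizure → the seal wear
the seal wear → the motor failure
the motor failure → the heat exchanger vibration
Length: 3 steps.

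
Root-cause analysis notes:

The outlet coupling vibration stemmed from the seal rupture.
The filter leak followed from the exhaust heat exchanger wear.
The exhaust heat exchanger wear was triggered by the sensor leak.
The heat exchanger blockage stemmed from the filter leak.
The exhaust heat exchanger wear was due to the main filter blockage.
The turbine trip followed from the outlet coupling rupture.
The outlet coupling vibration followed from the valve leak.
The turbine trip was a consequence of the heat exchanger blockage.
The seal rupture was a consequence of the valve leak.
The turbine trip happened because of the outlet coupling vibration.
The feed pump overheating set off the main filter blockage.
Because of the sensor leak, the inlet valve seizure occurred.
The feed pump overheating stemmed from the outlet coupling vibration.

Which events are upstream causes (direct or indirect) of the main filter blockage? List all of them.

Immediate cause of the main filter blockage: the feed pump overheating.
Further upstream: the valve leak, the seal rupture, the outlet coupling vibration.

the feed pump overheating, the outlet coupling vibration, the seal rupture, the valve leak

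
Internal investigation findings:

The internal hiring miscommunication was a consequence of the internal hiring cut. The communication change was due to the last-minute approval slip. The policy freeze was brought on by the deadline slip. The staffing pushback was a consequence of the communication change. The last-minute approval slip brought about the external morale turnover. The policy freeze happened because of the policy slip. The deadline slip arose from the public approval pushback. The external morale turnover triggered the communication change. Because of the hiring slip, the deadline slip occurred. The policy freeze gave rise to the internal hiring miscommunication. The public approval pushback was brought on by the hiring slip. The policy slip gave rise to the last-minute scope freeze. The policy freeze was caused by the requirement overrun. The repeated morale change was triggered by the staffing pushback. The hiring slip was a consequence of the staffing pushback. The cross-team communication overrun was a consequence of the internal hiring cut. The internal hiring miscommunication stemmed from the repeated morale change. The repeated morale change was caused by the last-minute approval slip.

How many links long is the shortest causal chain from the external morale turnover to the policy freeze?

5

Shortest chain: the external morale turnover → the communication change → the staffing pushback → the hiring slip → the deadline slip → the policy freeze.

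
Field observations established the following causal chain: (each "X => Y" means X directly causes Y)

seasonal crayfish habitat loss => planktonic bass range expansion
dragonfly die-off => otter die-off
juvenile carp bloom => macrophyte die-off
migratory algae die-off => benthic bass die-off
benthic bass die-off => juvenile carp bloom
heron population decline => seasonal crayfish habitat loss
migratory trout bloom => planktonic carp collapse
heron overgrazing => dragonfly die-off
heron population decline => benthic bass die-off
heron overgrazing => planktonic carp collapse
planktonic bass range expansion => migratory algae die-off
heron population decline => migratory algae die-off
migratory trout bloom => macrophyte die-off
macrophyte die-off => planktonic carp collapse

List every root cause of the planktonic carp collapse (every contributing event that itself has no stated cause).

the heron overgrazing, the heron population decline, the migratory trout bloom

Tracing upstream from the planktonic carp collapse: the planktonic carp collapse ← the heron overgrazing.
A separate upstream branch: the planktonic carp collapse ← the macrophyte die-off ← the juvenile carp bloom ← the benthic bass die-off ← the heron population decline.
A separate upstream branch: the planktonic carp collapse ← the migratory trout bloom.
Each of those chain origins has no stated cause.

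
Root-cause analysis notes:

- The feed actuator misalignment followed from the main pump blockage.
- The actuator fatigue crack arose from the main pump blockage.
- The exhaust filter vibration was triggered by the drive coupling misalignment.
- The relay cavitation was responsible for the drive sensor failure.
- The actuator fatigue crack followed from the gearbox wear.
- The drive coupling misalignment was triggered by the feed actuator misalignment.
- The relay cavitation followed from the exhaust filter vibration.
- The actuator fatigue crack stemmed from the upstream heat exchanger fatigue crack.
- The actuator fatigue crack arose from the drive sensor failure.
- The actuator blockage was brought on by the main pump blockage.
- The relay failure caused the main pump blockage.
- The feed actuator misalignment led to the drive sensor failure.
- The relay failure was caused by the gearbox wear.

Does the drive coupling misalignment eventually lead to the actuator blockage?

No

The drive coupling misalignment leads to the exhaust filter vibration, the relay cavitation, the drive sensor failure, the actuator fatigue crack; the actuator blockage is not among them.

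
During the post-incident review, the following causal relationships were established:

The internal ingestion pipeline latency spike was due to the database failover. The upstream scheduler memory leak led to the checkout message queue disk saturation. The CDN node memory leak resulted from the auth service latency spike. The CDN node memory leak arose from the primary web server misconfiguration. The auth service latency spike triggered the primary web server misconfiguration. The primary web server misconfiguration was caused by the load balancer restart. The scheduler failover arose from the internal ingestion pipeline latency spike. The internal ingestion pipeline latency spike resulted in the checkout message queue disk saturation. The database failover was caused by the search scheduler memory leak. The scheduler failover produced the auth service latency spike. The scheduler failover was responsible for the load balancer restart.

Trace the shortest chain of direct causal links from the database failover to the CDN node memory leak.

the database failover → the internal ingestion pipeline latency spike → the scheduler failover → the auth service latency spike → the CDN node memory leak

the database failover → the internal ingestion pipeline latency spike
the internal ingestion pipeline latency spike → the scheduler failover
the scheduler failover → the auth service latency spike
the auth service latency spike → the CDN node memory leak
Length: 4 steps.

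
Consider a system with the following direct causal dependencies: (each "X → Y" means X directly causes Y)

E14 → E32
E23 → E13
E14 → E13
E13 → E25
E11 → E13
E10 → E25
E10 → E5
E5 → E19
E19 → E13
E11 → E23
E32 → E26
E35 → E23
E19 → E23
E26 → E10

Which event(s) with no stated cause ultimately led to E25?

E11, E14, E35

Tracing upstream from E25: E25 ← E13 ← E23 ← E35.
A separate upstream branch: E25 ← E13 ← E14.
A separate upstream branch: E25 ← E13 ← E11.
Each of those chain origins has no stated cause.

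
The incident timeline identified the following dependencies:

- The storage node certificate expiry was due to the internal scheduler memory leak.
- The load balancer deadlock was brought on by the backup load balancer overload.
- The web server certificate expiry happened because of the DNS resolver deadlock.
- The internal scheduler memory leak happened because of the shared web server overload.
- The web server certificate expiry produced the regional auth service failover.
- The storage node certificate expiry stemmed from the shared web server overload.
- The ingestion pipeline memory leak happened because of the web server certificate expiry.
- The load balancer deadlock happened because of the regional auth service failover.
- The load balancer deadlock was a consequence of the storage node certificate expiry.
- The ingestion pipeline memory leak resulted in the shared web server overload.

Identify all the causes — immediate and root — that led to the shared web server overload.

the DNS resolver deadlock, the ingestion pipeline memory leak, the web server certificate expiry

Immediate cause of the shared web server overload: the ingestion pipeline memory leak.
Further upstream: the DNS resolver deadlock, the web server certificate expiry.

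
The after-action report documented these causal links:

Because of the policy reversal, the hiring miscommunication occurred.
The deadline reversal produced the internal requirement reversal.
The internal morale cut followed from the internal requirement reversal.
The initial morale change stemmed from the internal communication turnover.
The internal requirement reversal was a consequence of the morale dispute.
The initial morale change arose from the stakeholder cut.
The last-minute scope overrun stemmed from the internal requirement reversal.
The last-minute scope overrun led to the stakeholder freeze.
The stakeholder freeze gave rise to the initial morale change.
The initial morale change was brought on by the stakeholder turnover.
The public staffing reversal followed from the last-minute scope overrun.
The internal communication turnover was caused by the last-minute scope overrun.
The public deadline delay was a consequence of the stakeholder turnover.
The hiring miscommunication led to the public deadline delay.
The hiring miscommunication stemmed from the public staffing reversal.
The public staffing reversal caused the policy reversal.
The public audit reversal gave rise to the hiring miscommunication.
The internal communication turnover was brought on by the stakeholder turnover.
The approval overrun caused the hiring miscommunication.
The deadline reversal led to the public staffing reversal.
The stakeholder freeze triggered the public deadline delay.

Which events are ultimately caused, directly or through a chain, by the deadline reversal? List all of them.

the hiring miscommunication, the initial morale change, the internal communication turnover, the internal morale cut, the internal requirement reversal, the last-minute scope overrun, the policy reversal, the public deadline delay, the public staffing reversal, the stakeholder freeze

Direct effects: the internal requirement reversal, the public staffing reversal.
2 steps out: the internal morale cut, the last-minute scope overrun, the policy reversal, the hiring miscommunication.
3 steps out: the stakeholder freeze, the public deadline delay, the internal communication turnover.
4 steps out: the initial morale change.
Not reachable from it: the stakeholder cut, the stakeholder turnover, the morale dispute, the approval overrun, the public audit reversal.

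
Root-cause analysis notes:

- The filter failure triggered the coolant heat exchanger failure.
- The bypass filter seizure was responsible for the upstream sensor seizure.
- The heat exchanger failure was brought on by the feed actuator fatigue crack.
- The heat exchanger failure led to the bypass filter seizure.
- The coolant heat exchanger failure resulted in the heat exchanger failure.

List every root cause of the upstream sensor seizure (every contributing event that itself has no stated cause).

the feed actuator fatigue crack, the filter failure

Tracing upstream from the upstream sensor seizure: the upstream sensor seizure ← the bypass filter seizure ← the heat exchanger failure ← the coolant heat exchanger failure ← the filter failure.
A separate upstream branch: the upstream sensor seizure ← the bypass filter seizure ← the heat exchanger failure ← the feed actuator fatigue crack.
Each of those chain origins has no stated cause.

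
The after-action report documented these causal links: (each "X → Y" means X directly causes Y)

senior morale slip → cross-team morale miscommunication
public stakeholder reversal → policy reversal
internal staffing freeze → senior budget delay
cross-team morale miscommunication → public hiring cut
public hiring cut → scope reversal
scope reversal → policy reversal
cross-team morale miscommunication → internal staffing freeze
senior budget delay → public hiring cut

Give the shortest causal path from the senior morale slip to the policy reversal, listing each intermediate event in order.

the senior morale slip → the cross-team morale miscommunication
the cross-team morale miscommunication → the public hiring cut
the public hiring cut → the scope reversal
the scope reversal → the policy reversal
Length: 4 steps.

the senior morale slip → the cross-team morale miscommunication → the public hiring cut → the scope reversal → the policy reversal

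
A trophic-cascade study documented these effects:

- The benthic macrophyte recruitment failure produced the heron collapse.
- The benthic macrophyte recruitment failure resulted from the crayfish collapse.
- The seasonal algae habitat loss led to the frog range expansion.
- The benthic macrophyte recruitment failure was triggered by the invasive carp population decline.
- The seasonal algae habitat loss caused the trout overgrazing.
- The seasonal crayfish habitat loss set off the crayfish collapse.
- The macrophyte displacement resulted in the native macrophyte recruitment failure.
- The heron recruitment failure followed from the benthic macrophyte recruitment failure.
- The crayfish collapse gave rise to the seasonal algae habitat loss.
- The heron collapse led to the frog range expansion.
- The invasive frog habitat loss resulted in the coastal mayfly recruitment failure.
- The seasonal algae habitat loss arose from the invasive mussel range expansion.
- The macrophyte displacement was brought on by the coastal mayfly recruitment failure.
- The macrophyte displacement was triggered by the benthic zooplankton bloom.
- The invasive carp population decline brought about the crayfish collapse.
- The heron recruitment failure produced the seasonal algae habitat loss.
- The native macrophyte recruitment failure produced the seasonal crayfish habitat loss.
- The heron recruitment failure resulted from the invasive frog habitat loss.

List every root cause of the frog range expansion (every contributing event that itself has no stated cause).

the benthic zooplankton bloom, the invasive carp population decline, the invasive frog habitat loss, the invasive mussel range expansion

Tracing upstream from the frog range expansion: the frog range expansion ← the heron collapse ← the benthic macrophyte recruitment failure ← the invasive carp population decline.
A separate upstream branch: the frog range expansion ← the seasonal algae habitat loss ← the crayfish collapse ← the seasonal crayfish habitat loss ← the native macrophyte recruitment failure ← the macrophyte displacement ← the benthic zooplankton bloom.
A separate upstream branch: the frog range expansion ← the seasonal algae habitat loss ← the heron recruitment failure ← the invasive frog habitat loss.
A separate upstream branch: the frog range expansion ← the seasonal algae habitat loss ← the invasive mussel range expansion.
Each of those chain origins has no stated cause.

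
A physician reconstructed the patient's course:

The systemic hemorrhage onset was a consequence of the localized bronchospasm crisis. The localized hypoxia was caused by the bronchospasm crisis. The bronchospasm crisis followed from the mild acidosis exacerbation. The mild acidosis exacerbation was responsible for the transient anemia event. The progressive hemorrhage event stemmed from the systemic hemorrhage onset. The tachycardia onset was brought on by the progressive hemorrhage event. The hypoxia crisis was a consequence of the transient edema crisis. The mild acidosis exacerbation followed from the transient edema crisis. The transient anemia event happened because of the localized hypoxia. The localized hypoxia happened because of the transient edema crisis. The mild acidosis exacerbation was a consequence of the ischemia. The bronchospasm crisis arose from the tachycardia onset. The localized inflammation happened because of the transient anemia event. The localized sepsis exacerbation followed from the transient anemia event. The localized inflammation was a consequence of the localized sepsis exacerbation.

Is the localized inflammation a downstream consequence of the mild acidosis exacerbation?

There is a causal chain: the mild acidosis exacerbation → the transient anemia event → the localized inflammation.

Yes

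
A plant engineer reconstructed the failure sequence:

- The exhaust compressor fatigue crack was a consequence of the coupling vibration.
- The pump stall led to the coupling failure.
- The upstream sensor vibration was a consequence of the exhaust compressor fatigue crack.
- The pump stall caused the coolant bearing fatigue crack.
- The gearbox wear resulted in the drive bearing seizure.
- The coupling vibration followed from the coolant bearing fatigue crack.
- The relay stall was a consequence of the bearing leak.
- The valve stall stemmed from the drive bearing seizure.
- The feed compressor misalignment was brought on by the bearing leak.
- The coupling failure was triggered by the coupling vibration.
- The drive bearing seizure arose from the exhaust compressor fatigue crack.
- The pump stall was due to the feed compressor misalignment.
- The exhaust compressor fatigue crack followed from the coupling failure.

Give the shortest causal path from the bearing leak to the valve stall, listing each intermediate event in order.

the bearing leak → the feed compressor misalignment
the feed compressor misalignment → the pump stall
the pump stall → the coupling failure
the coupling failure → the exhaust compressor fatigue crack
the exhaust compressor fatigue crack → the drive bearing seizure
the drive bearing seizure → the valve stall
Length: 6 steps.

the bearing leak → the feed compressor misalignment → the pump stall → the coupling failure → the exhaust compressor fatigue crack → the drive bearing seizure → the valve stall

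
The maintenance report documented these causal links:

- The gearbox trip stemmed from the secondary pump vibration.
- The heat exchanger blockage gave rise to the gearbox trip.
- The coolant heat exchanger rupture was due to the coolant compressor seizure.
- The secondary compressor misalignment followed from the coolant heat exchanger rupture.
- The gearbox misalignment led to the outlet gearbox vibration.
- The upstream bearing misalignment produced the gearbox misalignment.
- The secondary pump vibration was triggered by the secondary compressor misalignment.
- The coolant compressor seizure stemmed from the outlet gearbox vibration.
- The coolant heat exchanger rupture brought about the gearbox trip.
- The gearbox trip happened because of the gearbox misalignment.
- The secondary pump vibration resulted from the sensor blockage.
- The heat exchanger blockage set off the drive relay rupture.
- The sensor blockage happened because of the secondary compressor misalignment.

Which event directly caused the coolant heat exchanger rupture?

the coolant compressor seizure

Upstream contributors include the upstream bearing misalignment, the gearbox misalignment, the outlet gearbox vibration, but only the coolant compressor seizure feeds directly into the coolant heat exchanger rupture.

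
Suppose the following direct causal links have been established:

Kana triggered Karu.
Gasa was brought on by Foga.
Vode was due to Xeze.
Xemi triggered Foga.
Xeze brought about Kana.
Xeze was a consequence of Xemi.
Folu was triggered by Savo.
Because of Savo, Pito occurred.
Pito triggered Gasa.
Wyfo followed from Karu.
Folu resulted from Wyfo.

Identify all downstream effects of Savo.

Direct effects: Pito, Folu.
2 steps out: Gasa.
Not reachable from it: Xemi, Xeze, Kana, Vode, Foga, Karu, Wyfo.

Folu, Gasa, Pito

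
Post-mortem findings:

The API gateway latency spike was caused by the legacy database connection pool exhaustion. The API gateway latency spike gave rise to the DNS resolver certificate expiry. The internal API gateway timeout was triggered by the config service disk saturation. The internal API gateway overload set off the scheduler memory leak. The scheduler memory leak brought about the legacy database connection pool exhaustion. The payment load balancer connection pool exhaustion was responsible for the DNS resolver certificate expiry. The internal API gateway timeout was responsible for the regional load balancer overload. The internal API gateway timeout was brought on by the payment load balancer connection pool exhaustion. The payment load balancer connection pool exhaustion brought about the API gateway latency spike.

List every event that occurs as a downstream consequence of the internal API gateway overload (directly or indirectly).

Direct effects: the scheduler memory leak.
2 steps out: the legacy database connection pool exhaustion.
3 steps out: the API gateway latency spike.
4 steps out: the DNS resolver certificate expiry.
Not reachable from it: the config service disk saturation, the payment load balancer connection pool exhaustion, the internal API gateway timeout, the regional load balancer overload.

the API gateway latency spike, the DNS resolver certificate expiry, the legacy database connection pool exhaustion, the scheduler memory leak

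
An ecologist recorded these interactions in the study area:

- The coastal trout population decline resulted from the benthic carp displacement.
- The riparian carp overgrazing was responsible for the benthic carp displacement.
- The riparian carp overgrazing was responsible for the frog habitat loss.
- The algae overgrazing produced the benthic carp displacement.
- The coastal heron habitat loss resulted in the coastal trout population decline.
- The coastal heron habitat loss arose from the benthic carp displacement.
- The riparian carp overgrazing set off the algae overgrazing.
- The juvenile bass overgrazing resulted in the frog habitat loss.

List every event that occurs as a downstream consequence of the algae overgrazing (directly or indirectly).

Direct effects: the benthic carp displacement.
2 steps out: the coastal heron habitat loss, the coastal trout population decline.
Not reachable from it: the juvenile bass overgrazing, the riparian carp overgrazing, the frog habitat loss.

the benthic carp displacement, the coastal heron habitat loss, the coastal trout population decline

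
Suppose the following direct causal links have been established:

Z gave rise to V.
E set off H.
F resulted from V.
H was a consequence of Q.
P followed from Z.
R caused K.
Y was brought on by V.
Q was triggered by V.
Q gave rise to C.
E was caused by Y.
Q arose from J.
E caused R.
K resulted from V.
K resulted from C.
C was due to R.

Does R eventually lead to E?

No

R leads to C, K; E is not among them.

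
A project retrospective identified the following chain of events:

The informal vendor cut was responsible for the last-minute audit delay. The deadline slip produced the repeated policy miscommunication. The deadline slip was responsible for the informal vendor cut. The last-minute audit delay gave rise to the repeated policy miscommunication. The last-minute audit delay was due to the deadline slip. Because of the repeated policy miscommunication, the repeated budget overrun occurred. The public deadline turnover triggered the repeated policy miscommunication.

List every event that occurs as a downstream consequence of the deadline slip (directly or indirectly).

the informal vendor cut, the last-minute audit delay, the repeated budget overrun, the repeated policy miscommunication

Direct effects: the informal vendor cut, the last-minute audit delay, the repeated policy miscommunication.
2 steps out: the repeated budget overrun.
Not reachable from it: the public deadline turnover.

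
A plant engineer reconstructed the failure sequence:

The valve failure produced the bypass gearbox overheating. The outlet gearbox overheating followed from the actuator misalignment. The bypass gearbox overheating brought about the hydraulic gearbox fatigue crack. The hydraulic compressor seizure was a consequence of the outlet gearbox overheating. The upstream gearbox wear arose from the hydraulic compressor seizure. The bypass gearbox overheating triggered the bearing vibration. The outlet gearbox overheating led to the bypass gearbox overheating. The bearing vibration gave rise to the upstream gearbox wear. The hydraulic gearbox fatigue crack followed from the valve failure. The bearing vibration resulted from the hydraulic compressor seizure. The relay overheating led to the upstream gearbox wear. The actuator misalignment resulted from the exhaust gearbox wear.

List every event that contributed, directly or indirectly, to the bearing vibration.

Immediate causes of the bearing vibration: the bypass gearbox overheating, the hydraulic compressor seizure.
Further upstream: the exhaust gearbox wear, the actuator misalignment, the outlet gearbox overheating, the valve failure.

the actuator misalignment, the bypass gearbox overheating, the exhaust gearbox wear, the hydraulic compressor seizure, the outlet gearbox overheating, the valve failure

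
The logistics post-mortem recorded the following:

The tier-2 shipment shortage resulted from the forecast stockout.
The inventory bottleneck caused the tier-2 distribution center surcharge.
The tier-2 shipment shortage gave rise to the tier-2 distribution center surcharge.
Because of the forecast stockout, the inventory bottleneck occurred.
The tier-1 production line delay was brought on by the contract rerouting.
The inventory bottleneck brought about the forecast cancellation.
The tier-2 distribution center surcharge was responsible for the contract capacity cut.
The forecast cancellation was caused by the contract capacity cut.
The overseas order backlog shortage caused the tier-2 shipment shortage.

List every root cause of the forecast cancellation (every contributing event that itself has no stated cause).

the forecast stockout, the overseas order backlog shortage

Tracing upstream from the forecast cancellation: the forecast cancellation ← the contract capacity cut ← the tier-2 distribution center surcharge ← the tier-2 shipment shortage ← the overseas order backlog shortage.
A separate upstream branch: the forecast cancellation ← the inventory bottleneck ← the forecast stockout.
Each of those chain origins has no stated cause.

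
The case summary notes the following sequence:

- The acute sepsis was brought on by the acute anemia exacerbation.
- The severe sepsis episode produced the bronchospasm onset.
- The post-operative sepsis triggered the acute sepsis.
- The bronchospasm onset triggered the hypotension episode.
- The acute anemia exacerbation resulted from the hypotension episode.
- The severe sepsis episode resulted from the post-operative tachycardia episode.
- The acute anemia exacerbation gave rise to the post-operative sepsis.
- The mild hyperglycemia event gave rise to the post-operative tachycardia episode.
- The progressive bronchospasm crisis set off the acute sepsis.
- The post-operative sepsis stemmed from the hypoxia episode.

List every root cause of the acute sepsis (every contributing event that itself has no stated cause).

the hypoxia episode, the mild hyperglycemia event, the progressive bronchospasm crisis

Tracing upstream from the acute sepsis: the acute sepsis ← the acute anemia exacerbation ← the hypotension episode ← the bronchospasm onset ← the severe sepsis episode ← the post-operative tachycardia episode ← the mild hyperglycemia event.
A separate upstream branch: the acute sepsis ← the post-operative sepsis ← the hypoxia episode.
A separate upstream branch: the acute sepsis ← the progressive bronchospasm crisis.
Each of those chain origins has no stated cause.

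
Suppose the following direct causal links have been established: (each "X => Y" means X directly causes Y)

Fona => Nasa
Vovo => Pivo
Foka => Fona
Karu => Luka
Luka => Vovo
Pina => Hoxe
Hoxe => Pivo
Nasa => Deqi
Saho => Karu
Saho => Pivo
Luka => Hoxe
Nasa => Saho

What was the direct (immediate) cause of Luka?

Karu

Upstream contributors include Foka, Fona, Nasa, Saho, but only Karu feeds directly into Luka.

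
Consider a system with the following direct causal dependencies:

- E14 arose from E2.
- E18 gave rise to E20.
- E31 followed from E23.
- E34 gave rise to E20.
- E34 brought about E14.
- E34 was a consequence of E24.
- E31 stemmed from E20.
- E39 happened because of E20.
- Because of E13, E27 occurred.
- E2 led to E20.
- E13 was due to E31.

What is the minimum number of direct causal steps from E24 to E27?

Shortest chain: E24 → E34 → E20 → E31 → E13 → E27.

5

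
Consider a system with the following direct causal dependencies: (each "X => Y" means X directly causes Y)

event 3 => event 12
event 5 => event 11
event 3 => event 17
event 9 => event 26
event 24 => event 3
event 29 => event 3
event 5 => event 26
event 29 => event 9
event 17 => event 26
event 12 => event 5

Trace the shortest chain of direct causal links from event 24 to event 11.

event 24 → event 3 → event 12 → event 5 → event 11

event 24 → event 3
event 3 → event 12
event 12 → event 5
event 5 → event 11
Length: 4 steps.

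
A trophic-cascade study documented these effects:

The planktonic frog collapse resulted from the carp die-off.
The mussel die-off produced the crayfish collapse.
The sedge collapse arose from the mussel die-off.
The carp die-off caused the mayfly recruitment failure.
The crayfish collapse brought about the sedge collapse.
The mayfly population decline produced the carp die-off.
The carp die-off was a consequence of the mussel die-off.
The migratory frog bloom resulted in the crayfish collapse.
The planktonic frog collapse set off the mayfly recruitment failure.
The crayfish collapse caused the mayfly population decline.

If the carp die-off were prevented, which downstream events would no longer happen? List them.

Downstream of the carp die-off: the planktonic frog collapse, the mayfly recruitment failure.

the mayfly recruitment failure, the planktonic frog collapse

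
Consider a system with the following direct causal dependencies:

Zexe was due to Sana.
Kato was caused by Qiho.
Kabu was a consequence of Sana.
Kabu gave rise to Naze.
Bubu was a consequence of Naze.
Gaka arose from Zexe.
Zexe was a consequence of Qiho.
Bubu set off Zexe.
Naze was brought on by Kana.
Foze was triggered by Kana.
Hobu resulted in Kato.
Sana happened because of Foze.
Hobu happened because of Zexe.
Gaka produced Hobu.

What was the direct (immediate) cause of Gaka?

Upstream contributors include Kana, Foze, Sana, Kabu, Naze, Qiho, Bubu, but only Zexe feeds directly into Gaka.

Zexe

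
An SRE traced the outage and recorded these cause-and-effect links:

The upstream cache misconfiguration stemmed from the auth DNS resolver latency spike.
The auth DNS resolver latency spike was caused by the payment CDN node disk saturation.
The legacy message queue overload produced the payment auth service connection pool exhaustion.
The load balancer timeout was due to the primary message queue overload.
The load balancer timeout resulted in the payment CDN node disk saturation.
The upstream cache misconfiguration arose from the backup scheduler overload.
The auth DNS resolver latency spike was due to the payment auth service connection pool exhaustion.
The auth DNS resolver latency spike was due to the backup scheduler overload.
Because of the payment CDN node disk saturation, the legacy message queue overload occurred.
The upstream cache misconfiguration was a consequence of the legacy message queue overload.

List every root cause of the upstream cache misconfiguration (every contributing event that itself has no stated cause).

the backup scheduler overload, the primary message queue overload

Tracing upstream from the upstream cache misconfiguration: the upstream cache misconfiguration ← the backup scheduler overload.
A separate upstream branch: the upstream cache misconfiguration ← the legacy message queue overload ← the payment CDN node disk saturation ← the load balancer timeout ← the primary message queue overload.
Each of those chain origins has no stated cause.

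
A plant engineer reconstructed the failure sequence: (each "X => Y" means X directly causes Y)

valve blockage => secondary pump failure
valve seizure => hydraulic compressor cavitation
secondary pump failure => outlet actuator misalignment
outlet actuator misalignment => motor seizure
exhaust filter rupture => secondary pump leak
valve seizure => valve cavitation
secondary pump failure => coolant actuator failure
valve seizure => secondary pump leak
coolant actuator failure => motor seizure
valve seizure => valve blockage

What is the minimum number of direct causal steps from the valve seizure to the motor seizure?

Shortest chain: the valve seizure → the valve blockage → the secondary pump failure → the coolant actuator failure → the motor seizure.

4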